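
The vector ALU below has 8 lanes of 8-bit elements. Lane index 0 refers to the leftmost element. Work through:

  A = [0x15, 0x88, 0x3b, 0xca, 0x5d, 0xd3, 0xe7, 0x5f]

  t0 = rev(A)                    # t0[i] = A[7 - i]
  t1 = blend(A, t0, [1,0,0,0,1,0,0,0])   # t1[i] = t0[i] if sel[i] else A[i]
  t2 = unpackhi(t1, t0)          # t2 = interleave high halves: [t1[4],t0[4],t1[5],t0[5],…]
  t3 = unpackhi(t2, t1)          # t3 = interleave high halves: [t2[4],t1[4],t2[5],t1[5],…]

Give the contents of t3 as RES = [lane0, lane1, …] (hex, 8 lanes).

RES = [0xe7, 0xca, 0x88, 0xd3, 0x5f, 0xe7, 0x15, 0x5f]

→ t0 |5f|e7|d3|5d|ca|3b|88|15|
→ t1 |5f|88|3b|ca|ca|d3|e7|5f|
→ t2 |ca|ca|d3|3b|e7|88|5f|15|
→ t3 |e7|ca|88|d3|5f|e7|15|5f|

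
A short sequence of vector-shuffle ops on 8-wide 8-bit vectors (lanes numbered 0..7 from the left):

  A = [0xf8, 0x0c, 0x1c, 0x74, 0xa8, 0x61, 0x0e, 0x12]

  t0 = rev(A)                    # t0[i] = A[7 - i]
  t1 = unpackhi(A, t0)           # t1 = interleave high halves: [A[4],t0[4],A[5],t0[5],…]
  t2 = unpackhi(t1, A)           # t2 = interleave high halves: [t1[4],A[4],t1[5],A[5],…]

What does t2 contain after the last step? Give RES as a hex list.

RES = [ 0x0e  0xa8  0x0c  0x61  0x12  0x0e  0xf8  0x12 ]

t0 = [0x12, 0x0e, 0x61, 0xa8, 0x74, 0x1c, 0x0c, 0xf8]
t1 = [0xa8, 0x74, 0x61, 0x1c, 0x0e, 0x0c, 0x12, 0xf8]
t2 = [0x0e, 0xa8, 0x0c, 0x61, 0x12, 0x0e, 0xf8, 0x12]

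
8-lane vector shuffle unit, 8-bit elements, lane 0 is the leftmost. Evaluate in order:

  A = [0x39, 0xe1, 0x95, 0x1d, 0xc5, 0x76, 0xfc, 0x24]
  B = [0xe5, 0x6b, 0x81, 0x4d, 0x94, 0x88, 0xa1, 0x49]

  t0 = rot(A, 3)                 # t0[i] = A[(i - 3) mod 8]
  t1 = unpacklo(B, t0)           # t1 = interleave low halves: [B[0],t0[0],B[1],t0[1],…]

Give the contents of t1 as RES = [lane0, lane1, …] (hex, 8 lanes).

RES = [0xe5, 0x76, 0x6b, 0xfc, 0x81, 0x24, 0x4d, 0x39]

→ t0 |76|fc|24|39|e1|95|1d|c5|
→ t1 |e5|76|6b|fc|81|24|4d|39|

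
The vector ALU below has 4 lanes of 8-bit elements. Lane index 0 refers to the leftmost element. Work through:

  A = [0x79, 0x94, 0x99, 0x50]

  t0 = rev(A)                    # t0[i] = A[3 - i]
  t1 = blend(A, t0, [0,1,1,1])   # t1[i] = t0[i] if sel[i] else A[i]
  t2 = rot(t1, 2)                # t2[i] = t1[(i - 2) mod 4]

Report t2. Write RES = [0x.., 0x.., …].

  t0: 50 99 94 79
  t1: 79 99 94 79
  t2: 94 79 79 99

RES = [0x94, 0x79, 0x79, 0x99]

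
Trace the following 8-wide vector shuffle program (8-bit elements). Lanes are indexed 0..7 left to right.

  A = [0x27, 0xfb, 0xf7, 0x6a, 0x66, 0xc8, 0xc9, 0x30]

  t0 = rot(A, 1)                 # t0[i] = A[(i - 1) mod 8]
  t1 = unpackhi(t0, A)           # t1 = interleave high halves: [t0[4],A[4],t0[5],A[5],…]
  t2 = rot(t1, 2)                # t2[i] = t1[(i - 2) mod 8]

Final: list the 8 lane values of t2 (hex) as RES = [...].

t0 = [0x30, 0x27, 0xfb, 0xf7, 0x6a, 0x66, 0xc8, 0xc9]
t1 = [0x6a, 0x66, 0x66, 0xc8, 0xc8, 0xc9, 0xc9, 0x30]
t2 = [0xc9, 0x30, 0x6a, 0x66, 0x66, 0xc8, 0xc8, 0xc9]

RES = [ 0xc9  0x30  0x6a  0x66  0x66  0xc8  0xc8  0xc9 ]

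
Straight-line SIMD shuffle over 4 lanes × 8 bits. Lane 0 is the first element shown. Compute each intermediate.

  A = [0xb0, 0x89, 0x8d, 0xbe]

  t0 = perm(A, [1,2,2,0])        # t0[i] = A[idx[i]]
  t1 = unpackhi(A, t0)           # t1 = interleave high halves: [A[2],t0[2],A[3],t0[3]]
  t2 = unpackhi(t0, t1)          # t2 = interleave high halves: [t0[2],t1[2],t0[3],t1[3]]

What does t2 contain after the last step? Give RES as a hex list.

RES = [0x8d, 0xbe, 0xb0, 0xb0]

→ t0 |89|8d|8d|b0|
→ t1 |8d|8d|be|b0|
→ t2 |8d|be|b0|b0|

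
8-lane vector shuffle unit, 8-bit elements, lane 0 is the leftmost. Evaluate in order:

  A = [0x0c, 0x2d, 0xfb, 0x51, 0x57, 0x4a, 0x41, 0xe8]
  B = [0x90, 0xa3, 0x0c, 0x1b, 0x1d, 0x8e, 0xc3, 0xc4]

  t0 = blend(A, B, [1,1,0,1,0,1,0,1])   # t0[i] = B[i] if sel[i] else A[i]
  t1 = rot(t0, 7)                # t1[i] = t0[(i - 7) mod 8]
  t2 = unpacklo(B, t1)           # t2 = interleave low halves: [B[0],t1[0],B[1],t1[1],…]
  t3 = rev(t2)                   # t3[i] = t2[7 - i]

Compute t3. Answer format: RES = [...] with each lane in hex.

RES = [0x57, 0x1b, 0x1b, 0x0c, 0xfb, 0xa3, 0xa3, 0x90]

→ t0 |90|a3|fb|1b|57|8e|41|c4|
→ t1 |a3|fb|1b|57|8e|41|c4|90|
→ t2 |90|a3|a3|fb|0c|1b|1b|57|
→ t3 |57|1b|1b|0c|fb|a3|a3|90|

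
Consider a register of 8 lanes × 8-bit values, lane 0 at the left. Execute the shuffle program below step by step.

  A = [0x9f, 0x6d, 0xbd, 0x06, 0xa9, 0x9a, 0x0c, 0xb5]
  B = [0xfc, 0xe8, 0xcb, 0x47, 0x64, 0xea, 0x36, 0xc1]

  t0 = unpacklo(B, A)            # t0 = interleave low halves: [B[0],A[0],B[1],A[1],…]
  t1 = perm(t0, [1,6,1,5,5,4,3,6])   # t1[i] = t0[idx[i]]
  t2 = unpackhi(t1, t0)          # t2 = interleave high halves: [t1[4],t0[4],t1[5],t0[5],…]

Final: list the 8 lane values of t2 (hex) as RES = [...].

t0 = [0xfc, 0x9f, 0xe8, 0x6d, 0xcb, 0xbd, 0x47, 0x06]
t1 = [0x9f, 0x47, 0x9f, 0xbd, 0xbd, 0xcb, 0x6d, 0x47]
t2 = [0xbd, 0xcb, 0xcb, 0xbd, 0x6d, 0x47, 0x47, 0x06]

RES = [0xbd, 0xcb, 0xcb, 0xbd, 0x6d, 0x47, 0x47, 0x06]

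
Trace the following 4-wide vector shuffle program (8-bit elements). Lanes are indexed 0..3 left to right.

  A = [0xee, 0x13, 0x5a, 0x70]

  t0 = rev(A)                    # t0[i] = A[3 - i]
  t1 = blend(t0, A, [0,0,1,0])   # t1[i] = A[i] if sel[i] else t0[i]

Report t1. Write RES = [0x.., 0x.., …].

RES = [0x70, 0x5a, 0x5a, 0xee]

  t0: 70 5a 13 ee
  t1: 70 5a 5a ee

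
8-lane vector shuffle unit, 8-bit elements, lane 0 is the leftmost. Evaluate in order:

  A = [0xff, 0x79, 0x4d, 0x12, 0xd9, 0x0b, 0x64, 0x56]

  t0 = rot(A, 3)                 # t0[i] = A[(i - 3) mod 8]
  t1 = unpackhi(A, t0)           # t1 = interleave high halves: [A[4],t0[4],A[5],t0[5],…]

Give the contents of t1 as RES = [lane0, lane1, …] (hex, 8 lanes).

  t0: 0b 64 56 ff 79 4d 12 d9
  t1: d9 79 0b 4d 64 12 56 d9

RES = [ 0xd9  0x79  0x0b  0x4d  0x64  0x12  0x56  0xd9 ]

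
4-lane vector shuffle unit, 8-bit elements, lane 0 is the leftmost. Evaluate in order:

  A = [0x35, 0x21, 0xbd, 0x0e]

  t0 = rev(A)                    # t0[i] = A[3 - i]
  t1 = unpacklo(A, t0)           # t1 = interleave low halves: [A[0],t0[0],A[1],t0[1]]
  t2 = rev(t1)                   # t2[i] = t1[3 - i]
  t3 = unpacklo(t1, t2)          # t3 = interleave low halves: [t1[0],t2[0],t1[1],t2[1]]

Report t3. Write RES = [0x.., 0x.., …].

  t0: 0e bd 21 35
  t1: 35 0e 21 bd
  t2: bd 21 0e 35
  t3: 35 bd 0e 21

RES = [0x35, 0xbd, 0x0e, 0x21]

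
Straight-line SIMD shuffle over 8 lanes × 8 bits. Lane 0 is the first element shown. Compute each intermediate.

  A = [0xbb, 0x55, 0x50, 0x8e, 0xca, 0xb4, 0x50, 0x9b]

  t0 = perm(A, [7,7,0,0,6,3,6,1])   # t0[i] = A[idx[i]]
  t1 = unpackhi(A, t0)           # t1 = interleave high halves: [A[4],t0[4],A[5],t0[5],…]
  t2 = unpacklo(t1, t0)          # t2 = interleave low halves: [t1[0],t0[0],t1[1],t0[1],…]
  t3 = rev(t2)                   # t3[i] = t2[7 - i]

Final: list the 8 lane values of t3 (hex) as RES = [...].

→ t0 |9b|9b|bb|bb|50|8e|50|55|
→ t1 |ca|50|b4|8e|50|50|9b|55|
→ t2 |ca|9b|50|9b|b4|bb|8e|bb|
→ t3 |bb|8e|bb|b4|9b|50|9b|ca|

RES = [ 0xbb  0x8e  0xbb  0xb4  0x9b  0x50  0x9b  0xca ]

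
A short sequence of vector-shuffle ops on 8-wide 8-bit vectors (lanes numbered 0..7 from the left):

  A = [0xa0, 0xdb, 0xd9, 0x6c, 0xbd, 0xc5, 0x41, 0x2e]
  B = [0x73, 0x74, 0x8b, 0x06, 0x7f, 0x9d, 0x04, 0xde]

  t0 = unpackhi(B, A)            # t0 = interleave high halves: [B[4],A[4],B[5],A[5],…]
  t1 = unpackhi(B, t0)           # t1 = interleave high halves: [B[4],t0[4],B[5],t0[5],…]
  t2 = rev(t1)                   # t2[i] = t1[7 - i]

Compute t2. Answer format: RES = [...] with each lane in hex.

  t0: 7f bd 9d c5 04 41 de 2e
  t1: 7f 04 9d 41 04 de de 2e
  t2: 2e de de 04 41 9d 04 7f

RES = [0x2e, 0xde, 0xde, 0x04, 0x41, 0x9d, 0x04, 0x7f]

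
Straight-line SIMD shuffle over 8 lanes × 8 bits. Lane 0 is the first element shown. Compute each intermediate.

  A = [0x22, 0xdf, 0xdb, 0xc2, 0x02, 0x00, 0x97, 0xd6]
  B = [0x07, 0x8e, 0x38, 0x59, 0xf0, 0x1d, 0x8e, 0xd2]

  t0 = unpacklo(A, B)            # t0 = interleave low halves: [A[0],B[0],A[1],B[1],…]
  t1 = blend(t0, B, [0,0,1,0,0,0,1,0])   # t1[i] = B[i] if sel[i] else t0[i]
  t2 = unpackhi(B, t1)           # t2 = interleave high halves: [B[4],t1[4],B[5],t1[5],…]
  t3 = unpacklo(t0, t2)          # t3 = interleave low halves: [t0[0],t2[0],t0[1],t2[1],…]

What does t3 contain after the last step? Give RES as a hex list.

t0 = [0x22, 0x07, 0xdf, 0x8e, 0xdb, 0x38, 0xc2, 0x59]
t1 = [0x22, 0x07, 0x38, 0x8e, 0xdb, 0x38, 0x8e, 0x59]
t2 = [0xf0, 0xdb, 0x1d, 0x38, 0x8e, 0x8e, 0xd2, 0x59]
t3 = [0x22, 0xf0, 0x07, 0xdb, 0xdf, 0x1d, 0x8e, 0x38]

RES = [0x22, 0xf0, 0x07, 0xdb, 0xdf, 0x1d, 0x8e, 0x38]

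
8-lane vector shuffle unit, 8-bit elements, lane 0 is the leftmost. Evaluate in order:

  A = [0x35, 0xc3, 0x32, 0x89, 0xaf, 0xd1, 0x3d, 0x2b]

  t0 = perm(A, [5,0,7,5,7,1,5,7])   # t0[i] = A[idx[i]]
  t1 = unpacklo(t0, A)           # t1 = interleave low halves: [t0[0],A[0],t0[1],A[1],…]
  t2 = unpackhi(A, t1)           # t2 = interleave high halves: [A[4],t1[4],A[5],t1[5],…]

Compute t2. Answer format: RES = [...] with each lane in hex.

  t0: d1 35 2b d1 2b c3 d1 2b
  t1: d1 35 35 c3 2b 32 d1 89
  t2: af 2b d1 32 3d d1 2b 89

RES = [0xaf, 0x2b, 0xd1, 0x32, 0x3d, 0xd1, 0x2b, 0x89]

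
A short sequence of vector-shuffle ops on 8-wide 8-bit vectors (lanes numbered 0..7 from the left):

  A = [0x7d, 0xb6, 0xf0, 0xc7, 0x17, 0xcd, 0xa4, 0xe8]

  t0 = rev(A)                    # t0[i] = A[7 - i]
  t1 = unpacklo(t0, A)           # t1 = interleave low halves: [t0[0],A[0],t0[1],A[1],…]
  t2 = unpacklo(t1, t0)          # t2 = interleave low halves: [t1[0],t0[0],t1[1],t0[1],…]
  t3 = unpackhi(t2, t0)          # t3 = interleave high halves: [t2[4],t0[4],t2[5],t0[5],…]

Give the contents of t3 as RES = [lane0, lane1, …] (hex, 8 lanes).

RES = [ 0xa4  0xc7  0xcd  0xf0  0xb6  0xb6  0x17  0x7d ]

t0 = [0xe8, 0xa4, 0xcd, 0x17, 0xc7, 0xf0, 0xb6, 0x7d]
t1 = [0xe8, 0x7d, 0xa4, 0xb6, 0xcd, 0xf0, 0x17, 0xc7]
t2 = [0xe8, 0xe8, 0x7d, 0xa4, 0xa4, 0xcd, 0xb6, 0x17]
t3 = [0xa4, 0xc7, 0xcd, 0xf0, 0xb6, 0xb6, 0x17, 0x7d]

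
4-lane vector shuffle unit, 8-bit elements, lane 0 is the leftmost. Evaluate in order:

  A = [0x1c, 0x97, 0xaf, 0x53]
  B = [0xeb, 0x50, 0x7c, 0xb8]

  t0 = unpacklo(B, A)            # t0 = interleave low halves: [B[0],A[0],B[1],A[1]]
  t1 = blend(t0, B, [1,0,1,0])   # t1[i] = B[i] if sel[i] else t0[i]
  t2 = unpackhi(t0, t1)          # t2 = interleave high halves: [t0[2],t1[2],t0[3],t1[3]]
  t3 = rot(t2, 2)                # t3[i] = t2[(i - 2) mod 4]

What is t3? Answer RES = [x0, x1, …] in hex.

RES = [ 0x97  0x97  0x50  0x7c ]

  t0: eb 1c 50 97
  t1: eb 1c 7c 97
  t2: 50 7c 97 97
  t3: 97 97 50 7c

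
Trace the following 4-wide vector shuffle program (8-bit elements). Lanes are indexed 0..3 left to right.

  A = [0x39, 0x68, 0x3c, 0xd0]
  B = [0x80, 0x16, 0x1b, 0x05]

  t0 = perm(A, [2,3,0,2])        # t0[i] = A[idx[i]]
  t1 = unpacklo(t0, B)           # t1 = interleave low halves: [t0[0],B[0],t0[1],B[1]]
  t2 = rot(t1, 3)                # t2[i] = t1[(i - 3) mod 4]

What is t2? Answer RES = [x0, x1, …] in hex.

t0 = [0x3c, 0xd0, 0x39, 0x3c]
t1 = [0x3c, 0x80, 0xd0, 0x16]
t2 = [0x80, 0xd0, 0x16, 0x3c]

RES = [0x80, 0xd0, 0x16, 0x3c]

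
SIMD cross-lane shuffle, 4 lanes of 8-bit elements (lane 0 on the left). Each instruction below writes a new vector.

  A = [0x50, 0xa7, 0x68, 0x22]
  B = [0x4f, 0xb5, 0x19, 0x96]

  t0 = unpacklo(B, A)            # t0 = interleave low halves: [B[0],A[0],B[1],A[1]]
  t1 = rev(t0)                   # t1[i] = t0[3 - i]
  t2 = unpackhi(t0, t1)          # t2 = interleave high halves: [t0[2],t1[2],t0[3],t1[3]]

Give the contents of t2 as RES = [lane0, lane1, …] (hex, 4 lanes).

  t0: 4f 50 b5 a7
  t1: a7 b5 50 4f
  t2: b5 50 a7 4f

RES = [0xb5, 0x50, 0xa7, 0x4f]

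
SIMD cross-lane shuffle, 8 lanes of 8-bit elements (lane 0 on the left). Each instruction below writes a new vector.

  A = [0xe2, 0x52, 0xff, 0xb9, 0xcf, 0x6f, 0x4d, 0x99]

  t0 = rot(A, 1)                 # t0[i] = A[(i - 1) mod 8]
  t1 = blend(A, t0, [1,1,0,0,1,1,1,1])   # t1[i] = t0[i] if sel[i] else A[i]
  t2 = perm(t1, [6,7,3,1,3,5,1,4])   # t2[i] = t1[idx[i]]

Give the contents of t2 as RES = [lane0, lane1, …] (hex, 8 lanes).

RES = [0x6f, 0x4d, 0xb9, 0xe2, 0xb9, 0xcf, 0xe2, 0xb9]

t0 = [0x99, 0xe2, 0x52, 0xff, 0xb9, 0xcf, 0x6f, 0x4d]
t1 = [0x99, 0xe2, 0xff, 0xb9, 0xb9, 0xcf, 0x6f, 0x4d]
t2 = [0x6f, 0x4d, 0xb9, 0xe2, 0xb9, 0xcf, 0xe2, 0xb9]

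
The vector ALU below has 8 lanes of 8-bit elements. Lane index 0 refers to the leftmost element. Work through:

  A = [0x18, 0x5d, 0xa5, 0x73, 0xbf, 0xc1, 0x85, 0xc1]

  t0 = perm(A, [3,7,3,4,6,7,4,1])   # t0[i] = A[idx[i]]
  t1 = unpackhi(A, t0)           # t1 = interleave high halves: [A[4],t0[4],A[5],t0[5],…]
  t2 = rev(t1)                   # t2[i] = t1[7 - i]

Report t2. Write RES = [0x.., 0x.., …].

→ t0 |73|c1|73|bf|85|c1|bf|5d|
→ t1 |bf|85|c1|c1|85|bf|c1|5d|
→ t2 |5d|c1|bf|85|c1|c1|85|bf|

RES = [0x5d, 0xc1, 0xbf, 0x85, 0xc1, 0xc1, 0x85, 0xbf]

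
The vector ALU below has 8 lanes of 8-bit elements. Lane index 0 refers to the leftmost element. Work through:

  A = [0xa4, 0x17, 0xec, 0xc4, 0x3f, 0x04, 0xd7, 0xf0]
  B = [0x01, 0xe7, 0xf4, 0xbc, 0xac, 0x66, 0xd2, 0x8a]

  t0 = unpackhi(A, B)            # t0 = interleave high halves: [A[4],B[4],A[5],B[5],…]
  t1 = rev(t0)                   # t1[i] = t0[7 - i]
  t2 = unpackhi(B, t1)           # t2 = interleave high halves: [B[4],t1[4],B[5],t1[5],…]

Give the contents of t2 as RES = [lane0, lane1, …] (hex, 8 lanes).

RES = [ 0xac  0x66  0x66  0x04  0xd2  0xac  0x8a  0x3f ]

→ t0 |3f|ac|04|66|d7|d2|f0|8a|
→ t1 |8a|f0|d2|d7|66|04|ac|3f|
→ t2 |ac|66|66|04|d2|ac|8a|3f|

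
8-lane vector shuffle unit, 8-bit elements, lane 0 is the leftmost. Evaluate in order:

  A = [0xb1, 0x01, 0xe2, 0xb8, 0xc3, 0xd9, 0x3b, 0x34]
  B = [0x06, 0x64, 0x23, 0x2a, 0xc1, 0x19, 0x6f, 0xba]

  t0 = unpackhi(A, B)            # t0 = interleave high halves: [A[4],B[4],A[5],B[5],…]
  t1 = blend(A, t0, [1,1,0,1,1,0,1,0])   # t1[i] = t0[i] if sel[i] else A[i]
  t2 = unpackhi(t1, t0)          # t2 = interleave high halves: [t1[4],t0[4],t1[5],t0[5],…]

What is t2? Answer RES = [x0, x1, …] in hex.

RES = [0x3b, 0x3b, 0xd9, 0x6f, 0x34, 0x34, 0x34, 0xba]

→ t0 |c3|c1|d9|19|3b|6f|34|ba|
→ t1 |c3|c1|e2|19|3b|d9|34|34|
→ t2 |3b|3b|d9|6f|34|34|34|ba|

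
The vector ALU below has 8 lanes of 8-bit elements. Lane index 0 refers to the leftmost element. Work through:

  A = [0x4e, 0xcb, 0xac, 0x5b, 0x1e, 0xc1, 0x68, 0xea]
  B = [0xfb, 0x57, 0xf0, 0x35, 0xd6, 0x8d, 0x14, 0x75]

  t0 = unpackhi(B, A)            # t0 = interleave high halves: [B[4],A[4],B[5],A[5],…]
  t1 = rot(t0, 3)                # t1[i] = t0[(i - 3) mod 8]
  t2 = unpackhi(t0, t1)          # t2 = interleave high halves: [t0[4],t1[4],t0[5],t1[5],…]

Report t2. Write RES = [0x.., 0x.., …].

t0 = [0xd6, 0x1e, 0x8d, 0xc1, 0x14, 0x68, 0x75, 0xea]
t1 = [0x68, 0x75, 0xea, 0xd6, 0x1e, 0x8d, 0xc1, 0x14]
t2 = [0x14, 0x1e, 0x68, 0x8d, 0x75, 0xc1, 0xea, 0x14]

RES = [0x14, 0x1e, 0x68, 0x8d, 0x75, 0xc1, 0xea, 0x14]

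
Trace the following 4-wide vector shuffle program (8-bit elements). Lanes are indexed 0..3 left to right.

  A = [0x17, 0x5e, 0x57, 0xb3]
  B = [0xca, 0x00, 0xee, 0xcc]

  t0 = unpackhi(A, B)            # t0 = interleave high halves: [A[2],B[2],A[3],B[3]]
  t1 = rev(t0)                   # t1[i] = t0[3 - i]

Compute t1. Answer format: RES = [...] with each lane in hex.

t0 = [0x57, 0xee, 0xb3, 0xcc]
t1 = [0xcc, 0xb3, 0xee, 0x57]

RES = [0xcc, 0xb3, 0xee, 0x57]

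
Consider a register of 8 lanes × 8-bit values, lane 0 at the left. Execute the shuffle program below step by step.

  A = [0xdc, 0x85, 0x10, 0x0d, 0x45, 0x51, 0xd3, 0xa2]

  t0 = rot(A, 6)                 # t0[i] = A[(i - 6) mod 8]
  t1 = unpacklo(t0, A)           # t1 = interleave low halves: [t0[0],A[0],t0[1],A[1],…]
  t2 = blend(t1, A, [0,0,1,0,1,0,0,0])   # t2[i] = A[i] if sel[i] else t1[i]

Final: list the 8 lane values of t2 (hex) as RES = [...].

RES = [0x10, 0xdc, 0x10, 0x85, 0x45, 0x10, 0x51, 0x0d]

t0 = [0x10, 0x0d, 0x45, 0x51, 0xd3, 0xa2, 0xdc, 0x85]
t1 = [0x10, 0xdc, 0x0d, 0x85, 0x45, 0x10, 0x51, 0x0d]
t2 = [0x10, 0xdc, 0x10, 0x85, 0x45, 0x10, 0x51, 0x0d]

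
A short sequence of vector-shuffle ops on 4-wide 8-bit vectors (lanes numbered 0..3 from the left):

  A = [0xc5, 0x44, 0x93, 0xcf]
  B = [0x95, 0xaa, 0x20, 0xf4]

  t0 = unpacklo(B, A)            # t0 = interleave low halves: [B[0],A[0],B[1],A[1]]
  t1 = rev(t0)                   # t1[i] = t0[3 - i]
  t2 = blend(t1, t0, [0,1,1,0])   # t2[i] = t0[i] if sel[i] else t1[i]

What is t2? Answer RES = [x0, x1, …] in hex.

RES = [ 0x44  0xc5  0xaa  0x95 ]

t0 = [0x95, 0xc5, 0xaa, 0x44]
t1 = [0x44, 0xaa, 0xc5, 0x95]
t2 = [0x44, 0xc5, 0xaa, 0x95]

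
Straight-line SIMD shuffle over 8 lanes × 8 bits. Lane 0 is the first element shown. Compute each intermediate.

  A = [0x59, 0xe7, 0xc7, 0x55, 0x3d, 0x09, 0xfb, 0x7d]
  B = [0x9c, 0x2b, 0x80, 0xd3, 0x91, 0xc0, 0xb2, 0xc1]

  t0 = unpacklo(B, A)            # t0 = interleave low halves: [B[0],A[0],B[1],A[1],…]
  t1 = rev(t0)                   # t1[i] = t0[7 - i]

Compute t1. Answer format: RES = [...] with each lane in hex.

  t0: 9c 59 2b e7 80 c7 d3 55
  t1: 55 d3 c7 80 e7 2b 59 9c

RES = [0x55, 0xd3, 0xc7, 0x80, 0xe7, 0x2b, 0x59, 0x9c]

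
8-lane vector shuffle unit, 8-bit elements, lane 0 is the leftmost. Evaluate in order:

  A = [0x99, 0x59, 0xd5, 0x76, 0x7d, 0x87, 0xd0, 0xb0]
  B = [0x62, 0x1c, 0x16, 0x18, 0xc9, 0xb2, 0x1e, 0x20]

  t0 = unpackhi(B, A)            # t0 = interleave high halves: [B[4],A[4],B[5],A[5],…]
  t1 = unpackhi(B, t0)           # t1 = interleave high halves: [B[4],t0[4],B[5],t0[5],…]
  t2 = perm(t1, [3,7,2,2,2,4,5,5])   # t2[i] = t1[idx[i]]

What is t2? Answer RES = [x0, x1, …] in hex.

RES = [0xd0, 0xb0, 0xb2, 0xb2, 0xb2, 0x1e, 0x20, 0x20]

→ t0 |c9|7d|b2|87|1e|d0|20|b0|
→ t1 |c9|1e|b2|d0|1e|20|20|b0|
→ t2 |d0|b0|b2|b2|b2|1e|20|20|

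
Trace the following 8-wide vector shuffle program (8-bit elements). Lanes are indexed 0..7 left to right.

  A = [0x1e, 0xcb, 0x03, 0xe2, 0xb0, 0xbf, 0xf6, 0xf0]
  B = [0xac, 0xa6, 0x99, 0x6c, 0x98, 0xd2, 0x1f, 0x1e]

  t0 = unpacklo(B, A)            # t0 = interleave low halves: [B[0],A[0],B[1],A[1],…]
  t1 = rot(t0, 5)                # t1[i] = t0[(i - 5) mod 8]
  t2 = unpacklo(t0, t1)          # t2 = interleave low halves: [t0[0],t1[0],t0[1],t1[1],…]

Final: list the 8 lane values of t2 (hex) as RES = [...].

RES = [ 0xac  0xcb  0x1e  0x99  0xa6  0x03  0xcb  0x6c ]

→ t0 |ac|1e|a6|cb|99|03|6c|e2|
→ t1 |cb|99|03|6c|e2|ac|1e|a6|
→ t2 |ac|cb|1e|99|a6|03|cb|6c|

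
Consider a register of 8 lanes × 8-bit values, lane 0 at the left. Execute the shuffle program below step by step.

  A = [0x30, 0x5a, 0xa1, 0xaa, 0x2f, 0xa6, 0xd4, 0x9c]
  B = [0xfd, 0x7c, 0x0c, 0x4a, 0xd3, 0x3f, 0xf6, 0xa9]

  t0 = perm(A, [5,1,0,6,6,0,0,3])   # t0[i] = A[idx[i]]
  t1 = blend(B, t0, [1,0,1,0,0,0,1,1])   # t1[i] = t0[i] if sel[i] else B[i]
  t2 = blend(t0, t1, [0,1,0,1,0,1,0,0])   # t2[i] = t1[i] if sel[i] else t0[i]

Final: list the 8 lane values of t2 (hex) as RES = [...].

→ t0 |a6|5a|30|d4|d4|30|30|aa|
→ t1 |a6|7c|30|4a|d3|3f|30|aa|
→ t2 |a6|7c|30|4a|d4|3f|30|aa|

RES = [ 0xa6  0x7c  0x30  0x4a  0xd4  0x3f  0x30  0xaa ]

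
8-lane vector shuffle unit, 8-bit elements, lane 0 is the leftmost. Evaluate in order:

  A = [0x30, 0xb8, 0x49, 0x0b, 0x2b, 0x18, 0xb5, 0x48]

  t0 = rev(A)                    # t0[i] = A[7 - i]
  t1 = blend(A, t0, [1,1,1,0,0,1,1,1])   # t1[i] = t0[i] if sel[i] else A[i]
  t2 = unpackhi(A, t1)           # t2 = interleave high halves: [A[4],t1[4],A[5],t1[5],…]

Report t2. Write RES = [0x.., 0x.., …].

RES = [0x2b, 0x2b, 0x18, 0x49, 0xb5, 0xb8, 0x48, 0x30]

  t0: 48 b5 18 2b 0b 49 b8 30
  t1: 48 b5 18 0b 2b 49 b8 30
  t2: 2b 2b 18 49 b5 b8 48 30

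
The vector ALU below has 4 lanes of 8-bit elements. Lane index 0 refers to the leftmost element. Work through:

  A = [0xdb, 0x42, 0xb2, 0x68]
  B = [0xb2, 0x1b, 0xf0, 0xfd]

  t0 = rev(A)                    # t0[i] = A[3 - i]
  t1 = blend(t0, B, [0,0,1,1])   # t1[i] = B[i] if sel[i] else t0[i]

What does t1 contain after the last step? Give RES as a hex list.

  t0: 68 b2 42 db
  t1: 68 b2 f0 fd

RES = [ 0x68  0xb2  0xf0  0xfd ]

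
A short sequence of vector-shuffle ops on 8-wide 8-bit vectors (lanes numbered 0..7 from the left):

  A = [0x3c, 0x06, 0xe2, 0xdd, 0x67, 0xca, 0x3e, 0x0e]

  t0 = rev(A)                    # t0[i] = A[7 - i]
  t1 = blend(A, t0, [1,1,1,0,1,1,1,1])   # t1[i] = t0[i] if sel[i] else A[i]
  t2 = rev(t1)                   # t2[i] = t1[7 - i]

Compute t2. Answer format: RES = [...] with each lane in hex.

→ t0 |0e|3e|ca|67|dd|e2|06|3c|
→ t1 |0e|3e|ca|dd|dd|e2|06|3c|
→ t2 |3c|06|e2|dd|dd|ca|3e|0e|

RES = [0x3c, 0x06, 0xe2, 0xdd, 0xdd, 0xca, 0x3e, 0x0e]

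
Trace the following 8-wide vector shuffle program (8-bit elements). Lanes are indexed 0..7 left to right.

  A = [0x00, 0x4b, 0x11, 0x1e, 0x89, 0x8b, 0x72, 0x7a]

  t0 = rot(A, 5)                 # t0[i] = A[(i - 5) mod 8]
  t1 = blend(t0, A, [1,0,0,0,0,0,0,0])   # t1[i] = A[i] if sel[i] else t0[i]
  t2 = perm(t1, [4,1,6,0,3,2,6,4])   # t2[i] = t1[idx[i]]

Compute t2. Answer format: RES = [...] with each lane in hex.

RES = [ 0x7a  0x89  0x4b  0x00  0x72  0x8b  0x4b  0x7a ]

t0 = [0x1e, 0x89, 0x8b, 0x72, 0x7a, 0x00, 0x4b, 0x11]
t1 = [0x00, 0x89, 0x8b, 0x72, 0x7a, 0x00, 0x4b, 0x11]
t2 = [0x7a, 0x89, 0x4b, 0x00, 0x72, 0x8b, 0x4b, 0x7a]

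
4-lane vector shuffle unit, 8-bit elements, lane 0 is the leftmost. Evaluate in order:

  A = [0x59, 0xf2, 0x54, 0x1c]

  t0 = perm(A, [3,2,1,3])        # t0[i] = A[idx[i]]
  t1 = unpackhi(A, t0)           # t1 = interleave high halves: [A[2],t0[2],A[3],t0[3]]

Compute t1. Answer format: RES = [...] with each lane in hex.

  t0: 1c 54 f2 1c
  t1: 54 f2 1c 1c

RES = [ 0x54  0xf2  0x1c  0x1c ]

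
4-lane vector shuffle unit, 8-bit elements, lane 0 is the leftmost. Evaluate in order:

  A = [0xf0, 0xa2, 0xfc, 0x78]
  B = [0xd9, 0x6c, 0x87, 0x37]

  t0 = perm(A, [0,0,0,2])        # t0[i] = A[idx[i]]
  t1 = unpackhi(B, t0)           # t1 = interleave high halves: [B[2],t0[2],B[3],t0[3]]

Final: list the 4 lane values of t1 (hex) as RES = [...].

RES = [ 0x87  0xf0  0x37  0xfc ]

t0 = [0xf0, 0xf0, 0xf0, 0xfc]
t1 = [0x87, 0xf0, 0x37, 0xfc]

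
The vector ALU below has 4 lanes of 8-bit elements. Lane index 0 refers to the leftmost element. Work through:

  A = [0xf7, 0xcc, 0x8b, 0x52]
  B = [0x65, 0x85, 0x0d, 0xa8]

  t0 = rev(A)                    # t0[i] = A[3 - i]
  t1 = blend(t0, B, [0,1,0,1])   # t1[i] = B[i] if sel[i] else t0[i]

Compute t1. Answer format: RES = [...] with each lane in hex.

→ t0 |52|8b|cc|f7|
→ t1 |52|85|cc|a8|

RES = [ 0x52  0x85  0xcc  0xa8 ]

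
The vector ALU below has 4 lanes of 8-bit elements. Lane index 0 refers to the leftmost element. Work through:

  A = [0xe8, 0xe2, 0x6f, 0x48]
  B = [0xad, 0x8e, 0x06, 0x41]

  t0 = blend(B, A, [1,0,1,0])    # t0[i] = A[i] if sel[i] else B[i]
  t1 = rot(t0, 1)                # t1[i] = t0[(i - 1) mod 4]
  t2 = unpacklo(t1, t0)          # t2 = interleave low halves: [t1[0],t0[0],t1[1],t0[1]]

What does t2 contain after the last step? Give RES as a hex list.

RES = [0x41, 0xe8, 0xe8, 0x8e]

→ t0 |e8|8e|6f|41|
→ t1 |41|e8|8e|6f|
→ t2 |41|e8|e8|8e|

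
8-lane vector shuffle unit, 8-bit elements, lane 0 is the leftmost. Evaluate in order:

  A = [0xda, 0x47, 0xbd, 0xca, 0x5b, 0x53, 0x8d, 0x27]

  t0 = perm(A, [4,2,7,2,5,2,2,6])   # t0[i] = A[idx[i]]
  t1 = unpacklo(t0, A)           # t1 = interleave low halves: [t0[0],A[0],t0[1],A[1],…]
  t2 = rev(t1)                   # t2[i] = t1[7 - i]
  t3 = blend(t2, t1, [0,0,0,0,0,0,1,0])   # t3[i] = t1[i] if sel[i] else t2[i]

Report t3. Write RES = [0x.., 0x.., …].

RES = [0xca, 0xbd, 0xbd, 0x27, 0x47, 0xbd, 0xbd, 0x5b]

t0 = [0x5b, 0xbd, 0x27, 0xbd, 0x53, 0xbd, 0xbd, 0x8d]
t1 = [0x5b, 0xda, 0xbd, 0x47, 0x27, 0xbd, 0xbd, 0xca]
t2 = [0xca, 0xbd, 0xbd, 0x27, 0x47, 0xbd, 0xda, 0x5b]
t3 = [0xca, 0xbd, 0xbd, 0x27, 0x47, 0xbd, 0xbd, 0x5b]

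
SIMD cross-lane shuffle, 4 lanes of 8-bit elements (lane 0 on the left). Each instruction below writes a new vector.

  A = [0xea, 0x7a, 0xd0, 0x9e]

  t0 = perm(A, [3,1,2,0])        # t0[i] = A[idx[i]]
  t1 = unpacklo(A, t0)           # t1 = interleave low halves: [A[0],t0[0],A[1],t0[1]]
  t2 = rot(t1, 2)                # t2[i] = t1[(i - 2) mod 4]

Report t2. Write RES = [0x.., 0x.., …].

  t0: 9e 7a d0 ea
  t1: ea 9e 7a 7a
  t2: 7a 7a ea 9e

RES = [0x7a, 0x7a, 0xea, 0x9e]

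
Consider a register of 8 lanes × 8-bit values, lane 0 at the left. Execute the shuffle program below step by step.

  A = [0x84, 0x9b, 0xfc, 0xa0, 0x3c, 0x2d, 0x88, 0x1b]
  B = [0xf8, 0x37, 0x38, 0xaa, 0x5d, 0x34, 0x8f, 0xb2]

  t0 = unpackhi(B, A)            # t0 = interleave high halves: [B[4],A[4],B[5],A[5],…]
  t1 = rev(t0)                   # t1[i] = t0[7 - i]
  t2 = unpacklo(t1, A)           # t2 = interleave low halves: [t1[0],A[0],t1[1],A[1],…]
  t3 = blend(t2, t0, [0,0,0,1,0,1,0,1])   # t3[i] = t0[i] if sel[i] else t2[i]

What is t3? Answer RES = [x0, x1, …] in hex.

t0 = [0x5d, 0x3c, 0x34, 0x2d, 0x8f, 0x88, 0xb2, 0x1b]
t1 = [0x1b, 0xb2, 0x88, 0x8f, 0x2d, 0x34, 0x3c, 0x5d]
t2 = [0x1b, 0x84, 0xb2, 0x9b, 0x88, 0xfc, 0x8f, 0xa0]
t3 = [0x1b, 0x84, 0xb2, 0x2d, 0x88, 0x88, 0x8f, 0x1b]

RES = [ 0x1b  0x84  0xb2  0x2d  0x88  0x88  0x8f  0x1b ]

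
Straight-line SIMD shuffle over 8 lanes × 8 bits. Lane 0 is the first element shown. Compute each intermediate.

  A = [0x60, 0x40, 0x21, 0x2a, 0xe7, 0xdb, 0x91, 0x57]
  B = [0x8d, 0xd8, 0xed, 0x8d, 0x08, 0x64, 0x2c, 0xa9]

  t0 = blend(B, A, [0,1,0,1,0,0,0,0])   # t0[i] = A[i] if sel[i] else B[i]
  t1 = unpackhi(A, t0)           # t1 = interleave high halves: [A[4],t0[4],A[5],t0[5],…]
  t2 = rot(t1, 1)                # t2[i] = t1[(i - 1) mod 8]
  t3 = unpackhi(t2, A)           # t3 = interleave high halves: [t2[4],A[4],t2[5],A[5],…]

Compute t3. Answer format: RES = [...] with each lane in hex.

  t0: 8d 40 ed 2a 08 64 2c a9
  t1: e7 08 db 64 91 2c 57 a9
  t2: a9 e7 08 db 64 91 2c 57
  t3: 64 e7 91 db 2c 91 57 57

RES = [ 0x64  0xe7  0x91  0xdb  0x2c  0x91  0x57  0x57 ]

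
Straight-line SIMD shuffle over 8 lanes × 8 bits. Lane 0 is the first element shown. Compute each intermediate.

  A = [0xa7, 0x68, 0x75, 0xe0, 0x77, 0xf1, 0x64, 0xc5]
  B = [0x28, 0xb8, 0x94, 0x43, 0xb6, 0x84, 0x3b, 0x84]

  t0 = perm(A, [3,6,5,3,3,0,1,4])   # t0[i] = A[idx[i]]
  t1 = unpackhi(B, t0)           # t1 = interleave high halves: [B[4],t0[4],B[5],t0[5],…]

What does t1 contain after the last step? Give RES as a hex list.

RES = [ 0xb6  0xe0  0x84  0xa7  0x3b  0x68  0x84  0x77 ]

t0 = [0xe0, 0x64, 0xf1, 0xe0, 0xe0, 0xa7, 0x68, 0x77]
t1 = [0xb6, 0xe0, 0x84, 0xa7, 0x3b, 0x68, 0x84, 0x77]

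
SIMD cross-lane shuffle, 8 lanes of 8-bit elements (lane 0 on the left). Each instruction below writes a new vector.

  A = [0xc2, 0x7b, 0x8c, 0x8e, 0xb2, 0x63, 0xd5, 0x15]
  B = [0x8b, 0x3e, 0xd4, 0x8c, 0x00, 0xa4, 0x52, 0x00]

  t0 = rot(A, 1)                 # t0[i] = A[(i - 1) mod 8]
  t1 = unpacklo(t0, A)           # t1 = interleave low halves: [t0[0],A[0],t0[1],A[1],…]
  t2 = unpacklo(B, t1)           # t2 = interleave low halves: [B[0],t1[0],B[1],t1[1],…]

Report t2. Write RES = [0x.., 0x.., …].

RES = [ 0x8b  0x15  0x3e  0xc2  0xd4  0xc2  0x8c  0x7b ]

→ t0 |15|c2|7b|8c|8e|b2|63|d5|
→ t1 |15|c2|c2|7b|7b|8c|8c|8e|
→ t2 |8b|15|3e|c2|d4|c2|8c|7b|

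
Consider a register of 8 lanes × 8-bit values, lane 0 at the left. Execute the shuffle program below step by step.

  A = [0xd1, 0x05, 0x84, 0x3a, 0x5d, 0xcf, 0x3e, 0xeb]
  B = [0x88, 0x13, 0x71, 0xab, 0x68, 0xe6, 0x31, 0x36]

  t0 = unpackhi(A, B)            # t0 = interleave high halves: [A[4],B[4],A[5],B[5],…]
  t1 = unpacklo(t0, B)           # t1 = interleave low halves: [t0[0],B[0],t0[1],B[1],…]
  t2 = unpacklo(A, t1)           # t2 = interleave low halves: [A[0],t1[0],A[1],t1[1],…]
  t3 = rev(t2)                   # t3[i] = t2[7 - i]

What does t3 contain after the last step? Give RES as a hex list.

RES = [0x13, 0x3a, 0x68, 0x84, 0x88, 0x05, 0x5d, 0xd1]

→ t0 |5d|68|cf|e6|3e|31|eb|36|
→ t1 |5d|88|68|13|cf|71|e6|ab|
→ t2 |d1|5d|05|88|84|68|3a|13|
→ t3 |13|3a|68|84|88|05|5d|d1|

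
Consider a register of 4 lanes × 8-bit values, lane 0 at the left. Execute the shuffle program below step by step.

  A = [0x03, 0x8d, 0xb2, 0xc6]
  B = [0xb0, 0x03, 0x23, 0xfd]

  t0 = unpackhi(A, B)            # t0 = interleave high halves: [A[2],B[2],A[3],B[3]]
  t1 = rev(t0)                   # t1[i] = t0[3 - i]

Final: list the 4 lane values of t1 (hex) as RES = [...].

RES = [ 0xfd  0xc6  0x23  0xb2 ]

  t0: b2 23 c6 fd
  t1: fd c6 23 b2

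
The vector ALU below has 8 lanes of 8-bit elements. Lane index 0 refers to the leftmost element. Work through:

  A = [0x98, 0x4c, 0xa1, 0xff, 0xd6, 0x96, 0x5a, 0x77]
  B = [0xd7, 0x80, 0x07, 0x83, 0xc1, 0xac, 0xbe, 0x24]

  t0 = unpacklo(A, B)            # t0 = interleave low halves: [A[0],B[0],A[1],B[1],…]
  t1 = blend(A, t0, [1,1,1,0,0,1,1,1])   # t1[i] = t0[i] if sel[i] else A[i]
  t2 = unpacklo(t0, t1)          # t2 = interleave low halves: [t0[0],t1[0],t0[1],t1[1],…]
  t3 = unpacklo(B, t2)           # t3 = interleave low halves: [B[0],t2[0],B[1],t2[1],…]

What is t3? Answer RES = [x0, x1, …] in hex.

  t0: 98 d7 4c 80 a1 07 ff 83
  t1: 98 d7 4c ff d6 07 ff 83
  t2: 98 98 d7 d7 4c 4c 80 ff
  t3: d7 98 80 98 07 d7 83 d7

RES = [ 0xd7  0x98  0x80  0x98  0x07  0xd7  0x83  0xd7 ]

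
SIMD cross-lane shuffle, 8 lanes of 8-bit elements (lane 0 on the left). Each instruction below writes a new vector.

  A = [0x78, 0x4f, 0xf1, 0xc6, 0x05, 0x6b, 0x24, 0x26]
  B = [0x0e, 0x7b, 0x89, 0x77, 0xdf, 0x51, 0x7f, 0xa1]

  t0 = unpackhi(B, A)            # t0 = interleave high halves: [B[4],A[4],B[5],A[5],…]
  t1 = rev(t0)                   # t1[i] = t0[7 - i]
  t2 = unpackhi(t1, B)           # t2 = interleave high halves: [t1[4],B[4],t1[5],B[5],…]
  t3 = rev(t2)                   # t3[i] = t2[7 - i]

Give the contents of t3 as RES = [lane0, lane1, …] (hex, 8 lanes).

→ t0 |df|05|51|6b|7f|24|a1|26|
→ t1 |26|a1|24|7f|6b|51|05|df|
→ t2 |6b|df|51|51|05|7f|df|a1|
→ t3 |a1|df|7f|05|51|51|df|6b|

RES = [ 0xa1  0xdf  0x7f  0x05  0x51  0x51  0xdf  0x6b ]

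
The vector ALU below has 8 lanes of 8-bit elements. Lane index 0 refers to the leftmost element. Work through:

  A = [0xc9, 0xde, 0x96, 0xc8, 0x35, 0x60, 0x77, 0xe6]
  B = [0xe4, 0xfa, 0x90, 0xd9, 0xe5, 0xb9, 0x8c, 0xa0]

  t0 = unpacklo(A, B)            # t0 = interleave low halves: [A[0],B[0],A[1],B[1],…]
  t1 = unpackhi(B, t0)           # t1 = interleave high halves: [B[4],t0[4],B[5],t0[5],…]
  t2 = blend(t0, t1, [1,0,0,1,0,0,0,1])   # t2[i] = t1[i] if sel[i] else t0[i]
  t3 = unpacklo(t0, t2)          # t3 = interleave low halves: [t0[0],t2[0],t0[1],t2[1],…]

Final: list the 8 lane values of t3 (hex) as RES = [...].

RES = [0xc9, 0xe5, 0xe4, 0xe4, 0xde, 0xde, 0xfa, 0x90]

  t0: c9 e4 de fa 96 90 c8 d9
  t1: e5 96 b9 90 8c c8 a0 d9
  t2: e5 e4 de 90 96 90 c8 d9
  t3: c9 e5 e4 e4 de de fa 90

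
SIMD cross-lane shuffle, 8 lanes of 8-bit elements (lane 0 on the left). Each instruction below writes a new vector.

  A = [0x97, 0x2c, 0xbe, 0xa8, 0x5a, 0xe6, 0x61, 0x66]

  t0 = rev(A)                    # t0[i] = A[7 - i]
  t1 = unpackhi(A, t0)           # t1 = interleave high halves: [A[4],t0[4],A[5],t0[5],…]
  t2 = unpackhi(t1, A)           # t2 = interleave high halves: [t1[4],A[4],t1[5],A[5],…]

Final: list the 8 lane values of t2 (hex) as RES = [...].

  t0: 66 61 e6 5a a8 be 2c 97
  t1: 5a a8 e6 be 61 2c 66 97
  t2: 61 5a 2c e6 66 61 97 66

RES = [ 0x61  0x5a  0x2c  0xe6  0x66  0x61  0x97  0x66 ]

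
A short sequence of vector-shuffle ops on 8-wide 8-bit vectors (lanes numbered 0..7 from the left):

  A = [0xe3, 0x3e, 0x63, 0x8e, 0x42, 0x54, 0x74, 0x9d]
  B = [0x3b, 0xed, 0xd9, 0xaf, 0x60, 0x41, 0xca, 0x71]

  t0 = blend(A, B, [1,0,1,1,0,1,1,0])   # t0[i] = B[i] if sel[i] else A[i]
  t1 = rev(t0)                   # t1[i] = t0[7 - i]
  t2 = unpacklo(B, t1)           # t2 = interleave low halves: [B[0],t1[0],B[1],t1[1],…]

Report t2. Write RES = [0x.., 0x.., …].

RES = [ 0x3b  0x9d  0xed  0xca  0xd9  0x41  0xaf  0x42 ]

  t0: 3b 3e d9 af 42 41 ca 9d
  t1: 9d ca 41 42 af d9 3e 3b
  t2: 3b 9d ed ca d9 41 af 42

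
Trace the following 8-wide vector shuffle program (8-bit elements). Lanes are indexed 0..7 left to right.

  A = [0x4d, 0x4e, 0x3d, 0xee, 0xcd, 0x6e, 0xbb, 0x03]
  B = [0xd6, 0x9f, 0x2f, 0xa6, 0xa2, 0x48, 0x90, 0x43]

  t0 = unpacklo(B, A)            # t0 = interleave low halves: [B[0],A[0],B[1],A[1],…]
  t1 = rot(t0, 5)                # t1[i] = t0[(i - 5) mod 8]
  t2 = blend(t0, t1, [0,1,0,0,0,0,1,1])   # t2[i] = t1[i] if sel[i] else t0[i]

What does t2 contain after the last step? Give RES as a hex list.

  t0: d6 4d 9f 4e 2f 3d a6 ee
  t1: 4e 2f 3d a6 ee d6 4d 9f
  t2: d6 2f 9f 4e 2f 3d 4d 9f

RES = [ 0xd6  0x2f  0x9f  0x4e  0x2f  0x3d  0x4d  0x9f ]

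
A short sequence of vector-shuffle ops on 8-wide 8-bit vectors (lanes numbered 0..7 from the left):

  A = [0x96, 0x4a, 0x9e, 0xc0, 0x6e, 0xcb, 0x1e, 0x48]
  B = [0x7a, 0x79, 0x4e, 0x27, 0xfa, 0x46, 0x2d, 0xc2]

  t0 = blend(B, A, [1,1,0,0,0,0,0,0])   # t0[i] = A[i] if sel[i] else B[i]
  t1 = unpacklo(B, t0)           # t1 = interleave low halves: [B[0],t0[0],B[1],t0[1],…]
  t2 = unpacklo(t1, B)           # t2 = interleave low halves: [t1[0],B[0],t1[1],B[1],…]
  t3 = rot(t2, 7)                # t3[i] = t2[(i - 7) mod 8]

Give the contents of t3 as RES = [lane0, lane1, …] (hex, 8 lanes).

→ t0 |96|4a|4e|27|fa|46|2d|c2|
→ t1 |7a|96|79|4a|4e|4e|27|27|
→ t2 |7a|7a|96|79|79|4e|4a|27|
→ t3 |7a|96|79|79|4e|4a|27|7a|

RES = [0x7a, 0x96, 0x79, 0x79, 0x4e, 0x4a, 0x27, 0x7a]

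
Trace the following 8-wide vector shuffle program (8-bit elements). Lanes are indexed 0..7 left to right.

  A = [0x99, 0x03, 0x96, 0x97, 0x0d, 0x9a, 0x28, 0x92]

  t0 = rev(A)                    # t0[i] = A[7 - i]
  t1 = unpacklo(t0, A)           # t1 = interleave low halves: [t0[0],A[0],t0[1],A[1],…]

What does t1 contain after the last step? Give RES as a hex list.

  t0: 92 28 9a 0d 97 96 03 99
  t1: 92 99 28 03 9a 96 0d 97

RES = [ 0x92  0x99  0x28  0x03  0x9a  0x96  0x0d  0x97 ]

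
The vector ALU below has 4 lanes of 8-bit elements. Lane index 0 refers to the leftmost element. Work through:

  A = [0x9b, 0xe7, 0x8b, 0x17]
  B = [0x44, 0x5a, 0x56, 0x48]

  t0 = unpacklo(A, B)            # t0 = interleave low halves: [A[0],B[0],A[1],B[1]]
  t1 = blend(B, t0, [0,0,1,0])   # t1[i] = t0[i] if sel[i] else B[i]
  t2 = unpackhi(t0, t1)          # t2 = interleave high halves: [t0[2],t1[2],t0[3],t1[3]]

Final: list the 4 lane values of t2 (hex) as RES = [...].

→ t0 |9b|44|e7|5a|
→ t1 |44|5a|e7|48|
→ t2 |e7|e7|5a|48|

RES = [0xe7, 0xe7, 0x5a, 0x48]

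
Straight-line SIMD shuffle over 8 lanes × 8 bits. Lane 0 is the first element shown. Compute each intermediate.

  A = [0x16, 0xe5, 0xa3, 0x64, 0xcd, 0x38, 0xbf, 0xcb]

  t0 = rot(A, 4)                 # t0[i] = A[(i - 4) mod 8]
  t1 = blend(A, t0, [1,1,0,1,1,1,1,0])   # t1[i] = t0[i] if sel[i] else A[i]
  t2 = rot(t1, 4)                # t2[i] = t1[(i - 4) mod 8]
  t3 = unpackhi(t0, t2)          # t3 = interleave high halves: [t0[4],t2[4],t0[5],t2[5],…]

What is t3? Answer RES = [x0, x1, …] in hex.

  t0: cd 38 bf cb 16 e5 a3 64
  t1: cd 38 a3 cb 16 e5 a3 cb
  t2: 16 e5 a3 cb cd 38 a3 cb
  t3: 16 cd e5 38 a3 a3 64 cb

RES = [0x16, 0xcd, 0xe5, 0x38, 0xa3, 0xa3, 0x64, 0xcb]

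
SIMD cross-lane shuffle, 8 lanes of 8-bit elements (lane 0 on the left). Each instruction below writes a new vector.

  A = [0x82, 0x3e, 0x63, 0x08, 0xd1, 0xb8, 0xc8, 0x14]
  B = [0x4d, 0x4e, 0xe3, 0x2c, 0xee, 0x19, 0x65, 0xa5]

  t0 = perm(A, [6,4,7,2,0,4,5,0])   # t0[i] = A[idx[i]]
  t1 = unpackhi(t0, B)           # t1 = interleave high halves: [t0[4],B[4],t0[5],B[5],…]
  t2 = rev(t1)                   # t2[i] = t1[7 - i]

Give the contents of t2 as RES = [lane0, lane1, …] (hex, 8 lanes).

RES = [0xa5, 0x82, 0x65, 0xb8, 0x19, 0xd1, 0xee, 0x82]

→ t0 |c8|d1|14|63|82|d1|b8|82|
→ t1 |82|ee|d1|19|b8|65|82|a5|
→ t2 |a5|82|65|b8|19|d1|ee|82|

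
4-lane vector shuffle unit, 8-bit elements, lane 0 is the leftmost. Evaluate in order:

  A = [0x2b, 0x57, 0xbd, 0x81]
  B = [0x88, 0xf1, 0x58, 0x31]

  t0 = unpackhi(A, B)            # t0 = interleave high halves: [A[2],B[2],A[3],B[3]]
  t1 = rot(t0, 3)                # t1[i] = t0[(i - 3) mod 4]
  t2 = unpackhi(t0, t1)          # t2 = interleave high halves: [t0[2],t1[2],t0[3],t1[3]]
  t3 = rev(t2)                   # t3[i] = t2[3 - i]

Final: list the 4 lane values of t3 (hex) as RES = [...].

t0 = [0xbd, 0x58, 0x81, 0x31]
t1 = [0x58, 0x81, 0x31, 0xbd]
t2 = [0x81, 0x31, 0x31, 0xbd]
t3 = [0xbd, 0x31, 0x31, 0x81]

RES = [0xbd, 0x31, 0x31, 0x81]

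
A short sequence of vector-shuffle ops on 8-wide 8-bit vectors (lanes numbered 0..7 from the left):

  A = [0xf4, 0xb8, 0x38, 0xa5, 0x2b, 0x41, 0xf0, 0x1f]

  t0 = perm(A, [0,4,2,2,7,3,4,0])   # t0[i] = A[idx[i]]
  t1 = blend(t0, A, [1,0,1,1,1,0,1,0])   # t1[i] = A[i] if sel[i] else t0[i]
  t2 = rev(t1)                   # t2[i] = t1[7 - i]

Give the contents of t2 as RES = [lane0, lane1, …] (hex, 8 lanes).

  t0: f4 2b 38 38 1f a5 2b f4
  t1: f4 2b 38 a5 2b a5 f0 f4
  t2: f4 f0 a5 2b a5 38 2b f4

RES = [0xf4, 0xf0, 0xa5, 0x2b, 0xa5, 0x38, 0x2b, 0xf4]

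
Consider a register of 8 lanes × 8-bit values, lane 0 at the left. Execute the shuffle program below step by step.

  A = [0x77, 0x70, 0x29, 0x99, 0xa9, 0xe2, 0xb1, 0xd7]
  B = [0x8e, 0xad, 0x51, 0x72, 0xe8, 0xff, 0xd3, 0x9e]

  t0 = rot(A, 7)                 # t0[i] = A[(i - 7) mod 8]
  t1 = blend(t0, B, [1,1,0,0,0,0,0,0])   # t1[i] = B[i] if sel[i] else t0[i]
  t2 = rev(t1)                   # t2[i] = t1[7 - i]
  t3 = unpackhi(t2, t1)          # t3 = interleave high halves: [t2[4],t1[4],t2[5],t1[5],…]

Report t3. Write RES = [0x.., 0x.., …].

RES = [ 0xa9  0xe2  0x99  0xb1  0xad  0xd7  0x8e  0x77 ]

  t0: 70 29 99 a9 e2 b1 d7 77
  t1: 8e ad 99 a9 e2 b1 d7 77
  t2: 77 d7 b1 e2 a9 99 ad 8e
  t3: a9 e2 99 b1 ad d7 8e 77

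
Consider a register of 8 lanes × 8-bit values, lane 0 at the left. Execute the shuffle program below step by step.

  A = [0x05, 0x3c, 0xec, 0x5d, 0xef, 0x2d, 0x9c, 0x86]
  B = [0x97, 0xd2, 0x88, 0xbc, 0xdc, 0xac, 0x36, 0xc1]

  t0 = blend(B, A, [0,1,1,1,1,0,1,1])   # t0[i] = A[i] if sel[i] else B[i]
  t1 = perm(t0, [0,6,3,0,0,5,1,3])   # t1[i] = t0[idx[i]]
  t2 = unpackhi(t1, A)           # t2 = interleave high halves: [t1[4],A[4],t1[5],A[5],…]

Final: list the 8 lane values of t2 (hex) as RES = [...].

RES = [0x97, 0xef, 0xac, 0x2d, 0x3c, 0x9c, 0x5d, 0x86]

  t0: 97 3c ec 5d ef ac 9c 86
  t1: 97 9c 5d 97 97 ac 3c 5d
  t2: 97 ef ac 2d 3c 9c 5d 86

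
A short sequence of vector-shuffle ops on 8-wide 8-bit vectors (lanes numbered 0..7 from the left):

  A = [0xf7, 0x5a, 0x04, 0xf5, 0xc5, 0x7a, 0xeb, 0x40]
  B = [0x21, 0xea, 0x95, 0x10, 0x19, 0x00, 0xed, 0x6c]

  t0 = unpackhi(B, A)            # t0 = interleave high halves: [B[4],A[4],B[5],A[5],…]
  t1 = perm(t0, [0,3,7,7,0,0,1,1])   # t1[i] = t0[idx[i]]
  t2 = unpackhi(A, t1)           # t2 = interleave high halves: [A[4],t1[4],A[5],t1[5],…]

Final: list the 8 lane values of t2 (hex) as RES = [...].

t0 = [0x19, 0xc5, 0x00, 0x7a, 0xed, 0xeb, 0x6c, 0x40]
t1 = [0x19, 0x7a, 0x40, 0x40, 0x19, 0x19, 0xc5, 0xc5]
t2 = [0xc5, 0x19, 0x7a, 0x19, 0xeb, 0xc5, 0x40, 0xc5]

RES = [ 0xc5  0x19  0x7a  0x19  0xeb  0xc5  0x40  0xc5 ]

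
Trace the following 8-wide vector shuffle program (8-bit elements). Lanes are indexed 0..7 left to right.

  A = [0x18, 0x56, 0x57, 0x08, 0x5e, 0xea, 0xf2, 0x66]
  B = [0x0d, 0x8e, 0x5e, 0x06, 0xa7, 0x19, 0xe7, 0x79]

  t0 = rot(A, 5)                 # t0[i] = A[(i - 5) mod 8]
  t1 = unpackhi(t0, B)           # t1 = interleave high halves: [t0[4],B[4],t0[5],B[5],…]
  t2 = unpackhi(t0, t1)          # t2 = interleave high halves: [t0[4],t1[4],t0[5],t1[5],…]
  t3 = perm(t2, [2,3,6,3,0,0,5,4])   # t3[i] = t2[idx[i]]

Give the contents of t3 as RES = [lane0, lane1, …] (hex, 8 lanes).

→ t0 |08|5e|ea|f2|66|18|56|57|
→ t1 |66|a7|18|19|56|e7|57|79|
→ t2 |66|56|18|e7|56|57|57|79|
→ t3 |18|e7|57|e7|66|66|57|56|

RES = [0x18, 0xe7, 0x57, 0xe7, 0x66, 0x66, 0x57, 0x56]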